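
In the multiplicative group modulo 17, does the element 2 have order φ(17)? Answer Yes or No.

No

φ(17) = 17 − 1 = 16 = 2^4.
An element g generates (Z/17Z)^× iff g^(16/q) ≢ 1 (mod 17) for each prime q ∈ {2}.
2^8 ≡ 1 (mod 17)  [q = 2: ≡ 1 ✗]
The check at q = 2 fails, so 2 generates a proper subgroup.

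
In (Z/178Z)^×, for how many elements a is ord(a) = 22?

10

φ(178) = φ(2)·φ(89) = 1·88 = 88 = 2^3 · 11.
(Z/178Z)^× is cyclic (|G| = 88); a cyclic group of order m has exactly φ(d) elements of each order d | m, and none otherwise.
22 = 2 · 11 divides 88, and φ(22) = 10.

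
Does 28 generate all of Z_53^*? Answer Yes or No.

No

φ(53) = 53 − 1 = 52 = 2^2 · 13.
28 is a primitive root mod 53 iff 28^(φ(53)/q) ≢ 1 for every prime q | φ(53), i.e. q ∈ {2, 13}.
28^26 ≡ 1 (mod 53)  [q = 2: ≡ 1 ✗]
28^4 ≡ 15 (mod 53)  [q = 13: ≢ 1 ✓]
The check at q = 2 fails, so 28 generates a proper subgroup.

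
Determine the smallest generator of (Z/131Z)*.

φ(131) = 131 − 1 = 130 = 2 · 5 · 13.
g is a primitive root iff g^(130/q) ≢ 1 (mod 131) for each prime q ∈ {2, 5, 13}.
g = 2: 2^65 ≡ 130; 2^26 ≡ 53; 2^10 ≡ 107 — none is 1, so 2 is a primitive root.
Hence the least primitive root of 131 is 2.

2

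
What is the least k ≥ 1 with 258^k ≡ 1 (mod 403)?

60

By Lagrange's theorem, ord_403(258) divides φ(403) = φ(13·31) = (13−1)·(31−1) = 12·30 = 360 = 2^3 · 3^2 · 5.
Divisors of 360: 1, 2, 3, 4, 5, 6, 8, 9, 10, 12, 15, 18, 20, 24, 30, 36, 40, 45, 60, 72, 90, 120, 180, 360.
Test each divisor d:
258^1 ≡ 258 (mod 403)
258^2 ≡ 69 (mod 403)
258^3 ≡ 70 (mod 403)
258^4 ≡ 328 (mod 403)
258^5 ≡ 397 (mod 403)
258^6 ≡ 64 (mod 403)
258^8 ≡ 386 (mod 403)
258^9 ≡ 47 (mod 403)
258^10 ≡ 36 (mod 403)
258^12 ≡ 66 (mod 403)
258^15 ≡ 187 (mod 403)
258^18 ≡ 194 (mod 403)
258^20 ≡ 87 (mod 403)
258^24 ≡ 326 (mod 403)
258^30 ≡ 311 (mod 403)
258^36 ≡ 157 (mod 403)
258^40 ≡ 315 (mod 403)
258^45 ≡ 125 (mod 403)
258^60 ≡ 1 (mod 403) ✓
Therefore the multiplicative order of 258 modulo 403 is 60.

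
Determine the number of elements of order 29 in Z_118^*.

28

φ(118) = φ(2)·φ(59) = 1·58 = 58 = 2 · 29.
(Z/118Z)^× is cyclic (|G| = 58); a cyclic group of order m has exactly φ(d) elements of each order d | m, and none otherwise.
29 | 58, and φ(29) = 29 − 1 = 28.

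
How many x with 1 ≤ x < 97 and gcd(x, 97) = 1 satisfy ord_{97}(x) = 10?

φ(97) = 97 − 1 = 96 = 2^5 · 3.
Since (Z/97Z)^× is cyclic of order 96, the number of elements of order d is φ(d) when d | 96 and 0 otherwise.
Here 96 is not a multiple of 10, so there are no elements of order 10.

0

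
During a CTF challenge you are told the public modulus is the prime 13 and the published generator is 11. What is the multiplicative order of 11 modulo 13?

12

Since 11 ∈ (Z/13Z)^×, its order divides φ(13) = 13 − 1 = 12 = 2^2 · 3.
Divisors of 12: 1, 2, 3, 4, 6, 12.
Evaluate successive powers at the divisors of 12:
11^1 ≡ 11
11^2 ≡ 4
11^3 ≡ 5
11^4 ≡ 3
11^6 ≡ 12
11^12 ≡ 1
So ord_13(11) = 12.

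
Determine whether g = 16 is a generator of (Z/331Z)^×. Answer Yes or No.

φ(331) = 331 − 1 = 330 = 2 · 3 · 5 · 11.
It suffices to check that the order of 16 is not a proper divisor of 330: compute 16^(330/q) for q ∈ {2, 3, 5, 11}.
16^165 ≡ 1 (mod 331)  [q = 2: ≡ 1 ✗]
16^110 ≡ 299 (mod 331)  [q = 3: ≢ 1 ✓]
16^66 ≡ 150 (mod 331)  [q = 5: ≢ 1 ✓]
16^30 ≡ 1 (mod 331)  [q = 11: ≡ 1 ✗]
Since 16^165 ≡ 1, the order of 16 divides 165 < 330, so 16 is not a primitive root.

No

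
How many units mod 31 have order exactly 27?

φ(31) = 31 − 1 = 30 = 2 · 3 · 5.
In a cyclic group of order 30, there are φ(d) elements of order d for each divisor d of 30, and zero for non-divisors.
27 does not divide 30, so no element of (Z/31Z)^× has order 27.

0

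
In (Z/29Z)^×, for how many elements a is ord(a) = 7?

φ(29) = 29 − 1 = 28 = 2^2 · 7.
Since (Z/29Z)^× is cyclic of order 28, the number of elements of order d is φ(d) when d | 28 and 0 otherwise.
7 | 28, and φ(7) = 7 − 1 = 6.

6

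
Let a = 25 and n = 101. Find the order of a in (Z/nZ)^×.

25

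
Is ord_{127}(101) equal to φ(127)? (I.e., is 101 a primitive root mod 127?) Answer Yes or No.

Yes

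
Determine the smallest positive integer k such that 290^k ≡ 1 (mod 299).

66

By Lagrange's theorem, ord_299(290) divides φ(299) = φ(13·23) = (13−1)·(23−1) = 12·22 = 264 = 2^3 · 3 · 11.
Divisors of 264: 1, 2, 3, 4, 6, 8, 11, 12, 22, 24, 33, 44, 66, 88, 132, 264.
Check 290^d mod 299 for each divisor in increasing order:
290^1 ≡ 290 (mod 299)
290^2 ≡ 81 (mod 299)
290^3 ≡ 168 (mod 299)
290^4 ≡ 282 (mod 299)
290^6 ≡ 118 (mod 299)
290^8 ≡ 289 (mod 299)
290^11 ≡ 114 (mod 299)
290^12 ≡ 170 (mod 299)
290^22 ≡ 139 (mod 299)
290^24 ≡ 196 (mod 299)
290^33 ≡ 298 (mod 299)
290^44 ≡ 185 (mod 299)
290^66 ≡ 1 (mod 299) ✓
The smallest such exponent is 66, so the order of 290 is 66.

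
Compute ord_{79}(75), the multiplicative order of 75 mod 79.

Since 75 ∈ (Z/79Z)^×, its order divides φ(79) = 79 − 1 = 78 = 2 · 3 · 13.
Divisors of 78: 1, 2, 3, 6, 13, 26, 39, 78.
Test each divisor d:
75^1 ≡ 75
75^2 ≡ 16
75^3 ≡ 15
75^6 ≡ 67
75^13 ≡ 56
75^26 ≡ 55
75^39 ≡ 78
75^78 ≡ 1
Hence ord(75) = 78.

78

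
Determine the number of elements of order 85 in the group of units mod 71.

φ(71) = 71 − 1 = 70 = 2 · 5 · 7.
In a cyclic group of order 70, there are φ(d) elements of order d for each divisor d of 70, and zero for non-divisors.
Since 85 ∤ 70, the count is 0.

0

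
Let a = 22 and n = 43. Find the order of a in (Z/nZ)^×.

14

By Lagrange's theorem, ord_43(22) divides φ(43) = 43 − 1 = 42 = 2 · 3 · 7.
Divisors of 42: 1, 2, 3, 6, 7, 14, 21, 42.
Evaluate successive powers at the divisors of 42:
22^1 ≡ 22
22^2 ≡ 11
22^3 ≡ 27
22^6 ≡ 41
22^7 ≡ 42
22^14 ≡ 1
So ord_43(22) = 14.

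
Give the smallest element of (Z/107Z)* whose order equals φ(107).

2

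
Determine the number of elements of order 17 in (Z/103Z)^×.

φ(103) = 103 − 1 = 102 = 2 · 3 · 17.
(Z/103Z)^× is cyclic (|G| = 102); a cyclic group of order m has exactly φ(d) elements of each order d | m, and none otherwise.
17 | 102, and φ(17) = 17 − 1 = 16.

16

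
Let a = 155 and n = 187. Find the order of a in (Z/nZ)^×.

The order of 155 must divide φ(187) = φ(11·17) = (11−1)·(17−1) = 10·16 = 160 = 2^5 · 5.
Divisors of 160: 1, 2, 4, 5, 8, 10, 16, 20, 32, 40, 80, 160.
Test each divisor d:
155^1 ≡ 155 (mod 187)
155^2 ≡ 89 (mod 187)
155^4 ≡ 67 (mod 187)
155^5 ≡ 100 (mod 187)
155^8 ≡ 1 (mod 187) ✓
Hence ord(155) = 8.

8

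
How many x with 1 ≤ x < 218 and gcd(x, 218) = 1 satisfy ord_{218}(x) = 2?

φ(218) = φ(2)·φ(109) = 1·108 = 108 = 2^2 · 3^3.
In a cyclic group of order 108, there are φ(d) elements of order d for each divisor d of 108, and zero for non-divisors.
2 | 108, and φ(2) = 2 − 1 = 1.

1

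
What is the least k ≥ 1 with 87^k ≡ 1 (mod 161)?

ord(87) | φ(161) = φ(7·23) = (7−1)·(23−1) = 6·22 = 132 = 2^2 · 3 · 11.
Divisors of 132: 1, 2, 3, 4, 6, 11, 12, 22, 33, 44, 66, 132.
Compute 87^d (mod 161) for the divisors d until we hit 1:
87^1 ≡ 87
87^2 ≡ 2
87^3 ≡ 13
87^4 ≡ 4
87^6 ≡ 8
87^11 ≡ 47
87^12 ≡ 64
87^22 ≡ 116
87^33 ≡ 139
87^44 ≡ 93
87^66 ≡ 1
The smallest such exponent is 66, so the order of 87 is 66.

66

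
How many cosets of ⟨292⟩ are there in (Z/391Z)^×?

2

The order of 292 must divide φ(391) = φ(17·23) = (17−1)·(23−1) = 16·22 = 352 = 2^5 · 11.
Divisors of 352: 1, 2, 4, 8, 11, 16, 22, 32, 44, 88, 176, 352.
Compute 292^d (mod 391) for the divisors d until we hit 1:
292^1 ≡ 292 (mod 391)
292^2 ≡ 26 (mod 391)
292^4 ≡ 285 (mod 391)
292^8 ≡ 288 (mod 391)
292^11 ≡ 24 (mod 391)
292^16 ≡ 52 (mod 391)
292^22 ≡ 185 (mod 391)
292^32 ≡ 358 (mod 391)
292^44 ≡ 208 (mod 391)
292^88 ≡ 254 (mod 391)
292^176 ≡ 1 (mod 391) ✓
Thus |⟨292⟩| = ord(292) = 176.
Index = |(Z/391Z)^×| / |⟨292⟩| = 352 / 176 = 2.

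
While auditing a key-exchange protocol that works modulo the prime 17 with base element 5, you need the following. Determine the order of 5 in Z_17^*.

16

By Lagrange's theorem, ord_17(5) divides φ(17) = 17 − 1 = 16 = 2^4.
Divisors of 16: 1, 2, 4, 8, 16.
Check 5^d mod 17 for each divisor in increasing order:
5^1 ≡ 5 (mod 17)
5^2 ≡ 8 (mod 17)
5^4 ≡ 13 (mod 17)
5^8 ≡ 16 (mod 17)
5^16 ≡ 1 (mod 17) ✓
Therefore the multiplicative order of 5 modulo 17 is 16.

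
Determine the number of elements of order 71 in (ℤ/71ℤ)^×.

φ(71) = 71 − 1 = 70 = 2 · 5 · 7.
In a cyclic group of order 70, there are φ(d) elements of order d for each divisor d of 70, and zero for non-divisors.
Here 70 is not a multiple of 71, so there are no elements of order 71.

0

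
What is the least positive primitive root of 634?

3

φ(634) = φ(2)·φ(317) = 1·316 = 316 = 2^2 · 79.
Test candidates g = 2, 3, … against the prime factors q ∈ {2, 79} of φ(634): g is a generator iff g^(316/q) ≢ 1 for every such q.
g = 2: gcd(2, 634) = 2 > 1, not a unit — skip.
g = 3: 3^158 ≡ 633; 3^4 ≡ 81 — none is 1, so 3 is a primitive root.
So 3 is the smallest generator of (Z/634Z)^×.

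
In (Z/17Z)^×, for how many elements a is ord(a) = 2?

φ(17) = 17 − 1 = 16 = 2^4.
(Z/17Z)^× is cyclic (|G| = 16); a cyclic group of order m has exactly φ(d) elements of each order d | m, and none otherwise.
2 | 16, and φ(2) = 2 − 1 = 1.

1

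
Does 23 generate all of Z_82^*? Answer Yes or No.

No

φ(82) = φ(2)·φ(41) = 1·40 = 40 = 2^3 · 5.
It suffices to check that the order of 23 is not a proper divisor of 40: compute 23^(40/q) for q ∈ {2, 5}.
23^20 ≡ 1 (mod 82)  [q = 2: ≡ 1 ✗]
23^8 ≡ 51 (mod 82)  [q = 5: ≢ 1 ✓]
Since 23^20 ≡ 1, the order of 23 divides 20 < 40, so 23 is not a primitive root.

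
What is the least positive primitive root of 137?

3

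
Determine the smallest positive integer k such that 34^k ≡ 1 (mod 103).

ord(34) | φ(103) = 103 − 1 = 102 = 2 · 3 · 17.
Divisors of 102: 1, 2, 3, 6, 17, 34, 51, 102.
Compute 34^d (mod 103) for the divisors d until we hit 1:
34^1 ≡ 34 (mod 103)
34^2 ≡ 23 (mod 103)
34^3 ≡ 61 (mod 103)
34^6 ≡ 13 (mod 103)
34^17 ≡ 1 (mod 103) ✓
Hence ord(34) = 17.

17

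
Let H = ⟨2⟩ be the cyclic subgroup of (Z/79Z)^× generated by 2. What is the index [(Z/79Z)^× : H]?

2

ord(2) | φ(79) = 79 − 1 = 78 = 2 · 3 · 13.
Divisors of 78: 1, 2, 3, 6, 13, 26, 39, 78.
Check 2^d mod 79 for each divisor in increasing order:
2^1 ≡ 2 (mod 79)
2^2 ≡ 4 (mod 79)
2^3 ≡ 8 (mod 79)
2^6 ≡ 64 (mod 79)
2^13 ≡ 55 (mod 79)
2^26 ≡ 23 (mod 79)
2^39 ≡ 1 (mod 79) ✓
The order of 2 is 39, so the subgroup it generates has 39 elements.
Index = |(Z/79Z)^×| / |⟨2⟩| = 78 / 39 = 2.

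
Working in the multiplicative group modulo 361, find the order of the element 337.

342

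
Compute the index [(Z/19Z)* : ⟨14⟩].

By Lagrange's theorem, ord_19(14) divides φ(19) = 19 − 1 = 18 = 2 · 3^2.
Divisors of 18: 1, 2, 3, 6, 9, 18.
Test each divisor d:
14^1 ≡ 14
14^2 ≡ 6
14^3 ≡ 8
14^6 ≡ 7
14^9 ≡ 18
14^18 ≡ 1
So ord_19(14) = 18, hence |⟨14⟩| = 18.
[(Z/19Z)^× : ⟨14⟩] = 18/18 = 1.

1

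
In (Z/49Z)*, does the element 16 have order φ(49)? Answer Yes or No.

φ(49) = φ(7^2) = 7·(7−1) = 42 = 2 · 3 · 7.
Test 16^(42/q) mod 49 for each prime factor q of 42:
16^21 ≡ 1 (mod 49)  [q = 2: ≡ 1 ✗]
16^14 ≡ 18 (mod 49)  [q = 3: ≢ 1 ✓]
16^6 ≡ 8 (mod 49)  [q = 7: ≢ 1 ✓]
16^21 ≡ 1 shows ord(16) | 21, strictly less than φ(49); not a primitive root.

No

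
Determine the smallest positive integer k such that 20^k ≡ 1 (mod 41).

Since 20 ∈ (Z/41Z)^×, its order divides φ(41) = 41 − 1 = 40 = 2^3 · 5.
Divisors of 40: 1, 2, 4, 5, 8, 10, 20, 40.
Compute 20^d (mod 41) for the divisors d until we hit 1:
20^1 ≡ 20
20^2 ≡ 31
20^4 ≡ 18
20^5 ≡ 32
20^8 ≡ 37
20^10 ≡ 40
20^20 ≡ 1
Therefore the multiplicative order of 20 modulo 41 is 20.

20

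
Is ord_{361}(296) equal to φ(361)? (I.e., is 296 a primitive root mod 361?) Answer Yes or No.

φ(361) = φ(19^2) = 19·(19−1) = 342 = 2 · 3^2 · 19.
Test 296^(342/q) mod 361 for each prime factor q of 342:
296^171 ≡ 1 (mod 361)  [q = 2: ≡ 1 ✗]
296^114 ≡ 1 (mod 361)  [q = 3: ≡ 1 ✗]
296^18 ≡ 210 (mod 361)  [q = 19: ≢ 1 ✓]
296^171 ≡ 1 shows ord(296) | 171, strictly less than φ(361); not a primitive root.

No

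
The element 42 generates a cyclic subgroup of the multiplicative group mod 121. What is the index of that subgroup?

The order of 42 must divide φ(121) = φ(11^2) = 11·(11−1) = 110 = 2 · 5 · 11.
Divisors of 110: 1, 2, 5, 10, 11, 22, 55, 110.
Evaluate successive powers at the divisors of 110:
42^1 ≡ 42 (mod 121)
42^2 ≡ 70 (mod 121)
42^5 ≡ 100 (mod 121)
42^10 ≡ 78 (mod 121)
42^11 ≡ 9 (mod 121)
42^22 ≡ 81 (mod 121)
42^55 ≡ 1 (mod 121) ✓
Thus |⟨42⟩| = ord(42) = 55.
[(Z/121Z)^× : ⟨42⟩] = 110/55 = 2.

2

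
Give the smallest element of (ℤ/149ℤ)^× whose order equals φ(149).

φ(149) = 149 − 1 = 148 = 2^2 · 37.
Test candidates g = 2, 3, … against the prime factors q ∈ {2, 37} of φ(149): g is a generator iff g^(148/q) ≢ 1 for every such q.
g = 2: 2^74 ≡ 148; 2^4 ≡ 16 — none is 1, so 2 is a primitive root.
The smallest primitive root modulo 149 is 2.

2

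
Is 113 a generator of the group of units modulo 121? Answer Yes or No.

No

φ(121) = φ(11^2) = 11·(11−1) = 110 = 2 · 5 · 11.
An element g generates (Z/121Z)^× iff g^(110/q) ≢ 1 (mod 121) for each prime q ∈ {2, 5, 11}.
113^55 ≡ 1 (mod 121)  [q = 2: ≡ 1 ✗]
113^22 ≡ 9 (mod 121)  [q = 5: ≢ 1 ✓]
113^10 ≡ 45 (mod 121)  [q = 11: ≢ 1 ✓]
The check at q = 2 fails, so 113 generates a proper subgroup.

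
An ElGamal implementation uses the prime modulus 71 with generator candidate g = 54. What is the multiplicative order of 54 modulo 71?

5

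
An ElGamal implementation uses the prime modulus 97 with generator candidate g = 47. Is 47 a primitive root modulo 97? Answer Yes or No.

No

φ(97) = 97 − 1 = 96 = 2^5 · 3.
An element g generates (Z/97Z)^× iff g^(96/q) ≢ 1 (mod 97) for each prime q ∈ {2, 3}.
47^48 ≡ 1 (mod 97)  [q = 2: ≡ 1 ✗]
47^32 ≡ 1 (mod 97)  [q = 3: ≡ 1 ✗]
The check at q = 2 fails, so 47 generates a proper subgroup.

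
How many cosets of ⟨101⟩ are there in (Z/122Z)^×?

5

The order of 101 must divide φ(122) = φ(2)·φ(61) = 1·60 = 60 = 2^2 · 3 · 5.
Divisors of 60: 1, 2, 3, 4, 5, 6, 10, 12, 15, 20, 30, 60.
Evaluate successive powers at the divisors of 60:
101^1 ≡ 101 (mod 122)
101^2 ≡ 75 (mod 122)
101^3 ≡ 11 (mod 122)
101^4 ≡ 13 (mod 122)
101^5 ≡ 93 (mod 122)
101^6 ≡ 121 (mod 122)
101^10 ≡ 109 (mod 122)
101^12 ≡ 1 (mod 122) ✓
Thus |⟨101⟩| = ord(101) = 12.
Index = |(Z/122Z)^×| / |⟨101⟩| = 60 / 12 = 5.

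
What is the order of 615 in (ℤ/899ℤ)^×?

By Lagrange's theorem, ord_899(615) divides φ(899) = φ(29·31) = (29−1)·(31−1) = 28·30 = 840 = 2^3 · 3 · 5 · 7.
Divisors of 840: 1, 2, 3, 4, 5, 6, 7, 8, 10, 12, 14, 15, 20, 21, 24, 28, 30, 35, 40, 42, 56, 60, 70, 84, 105, 120, 140, 168, 210, 280, 420, 840.
Evaluate successive powers at the divisors of 840:
615^1 ≡ 615 (mod 899)
615^2 ≡ 645 (mod 899)
615^3 ≡ 216 (mod 899)
615^4 ≡ 687 (mod 899)
615^5 ≡ 874 (mod 899)
615^6 ≡ 807 (mod 899)
615^7 ≡ 57 (mod 899)
615^8 ≡ 893 (mod 899)
615^10 ≡ 625 (mod 899)
615^12 ≡ 373 (mod 899)
615^14 ≡ 552 (mod 899)
615^15 ≡ 557 (mod 899)
615^20 ≡ 459 (mod 899)
615^21 ≡ 898 (mod 899)
615^24 ≡ 683 (mod 899)
615^28 ≡ 842 (mod 899)
615^30 ≡ 94 (mod 899)
615^35 ≡ 347 (mod 899)
615^40 ≡ 315 (mod 899)
615^42 ≡ 1 (mod 899) ✓
Therefore the multiplicative order of 615 modulo 899 is 42.

42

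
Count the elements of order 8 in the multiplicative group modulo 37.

φ(37) = 37 − 1 = 36 = 2^2 · 3^2.
In a cyclic group of order 36, there are φ(d) elements of order d for each divisor d of 36, and zero for non-divisors.
8 does not divide 36, so no element of (Z/37Z)^× has order 8.

0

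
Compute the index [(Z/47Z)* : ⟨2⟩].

2

The order of 2 must divide φ(47) = 47 − 1 = 46 = 2 · 23.
Divisors of 46: 1, 2, 23, 46.
Test each divisor d:
2^1 ≡ 2 (mod 47)
2^2 ≡ 4 (mod 47)
2^23 ≡ 1 (mod 47) ✓
Thus |⟨2⟩| = ord(2) = 23.
Index = |(Z/47Z)^×| / |⟨2⟩| = 46 / 23 = 2.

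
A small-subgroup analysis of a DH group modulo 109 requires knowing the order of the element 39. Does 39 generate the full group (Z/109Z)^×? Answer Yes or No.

Yes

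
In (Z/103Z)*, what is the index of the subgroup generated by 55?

2

ord(55) | φ(103) = 103 − 1 = 102 = 2 · 3 · 17.
Divisors of 102: 1, 2, 3, 6, 17, 34, 51, 102.
Test each divisor d:
55^1 ≡ 55 (mod 103)
55^2 ≡ 38 (mod 103)
55^3 ≡ 30 (mod 103)
55^6 ≡ 76 (mod 103)
55^17 ≡ 56 (mod 103)
55^34 ≡ 46 (mod 103)
55^51 ≡ 1 (mod 103) ✓
Thus |⟨55⟩| = ord(55) = 51.
Index = |(Z/103Z)^×| / |⟨55⟩| = 102 / 51 = 2.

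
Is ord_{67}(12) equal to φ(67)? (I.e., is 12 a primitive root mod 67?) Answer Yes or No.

Yes

φ(67) = 67 − 1 = 66 = 2 · 3 · 11.
Test 12^(66/q) mod 67 for each prime factor q of 66:
12^33 ≡ 66 (mod 67)  [q = 2: ≢ 1 ✓]
12^22 ≡ 29 (mod 67)  [q = 3: ≢ 1 ✓]
12^6 ≡ 62 (mod 67)  [q = 11: ≢ 1 ✓]
None equal 1, so ord_67(12) = 66: 12 is a primitive root.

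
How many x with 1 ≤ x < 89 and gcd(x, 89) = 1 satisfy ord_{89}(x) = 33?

0

φ(89) = 89 − 1 = 88 = 2^3 · 11.
(Z/89Z)^× is cyclic (|G| = 88); a cyclic group of order m has exactly φ(d) elements of each order d | m, and none otherwise.
Since 33 ∤ 88, the count is 0.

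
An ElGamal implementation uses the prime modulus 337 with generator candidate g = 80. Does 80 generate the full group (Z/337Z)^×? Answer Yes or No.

Yes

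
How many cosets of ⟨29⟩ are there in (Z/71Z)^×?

2

By Lagrange's theorem, ord_71(29) divides φ(71) = 71 − 1 = 70 = 2 · 5 · 7.
Divisors of 70: 1, 2, 5, 7, 10, 14, 35, 70.
Test each divisor d:
29^1 ≡ 29
29^2 ≡ 60
29^5 ≡ 30
29^7 ≡ 25
29^10 ≡ 48
29^14 ≡ 57
29^35 ≡ 1
Thus |⟨29⟩| = ord(29) = 35.
The index is φ(71) / ord(29) = 70 / 35 = 2.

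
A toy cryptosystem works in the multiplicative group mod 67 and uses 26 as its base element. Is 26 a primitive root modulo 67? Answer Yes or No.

φ(67) = 67 − 1 = 66 = 2 · 3 · 11.
An element g generates (Z/67Z)^× iff g^(66/q) ≢ 1 (mod 67) for each prime q ∈ {2, 3, 11}.
26^33 ≡ 1 (mod 67)  [q = 2: ≡ 1 ✗]
26^22 ≡ 29 (mod 67)  [q = 3: ≢ 1 ✓]
26^6 ≡ 15 (mod 67)  [q = 11: ≢ 1 ✓]
26^33 ≡ 1 shows ord(26) | 33, strictly less than φ(67); not a primitive root.

No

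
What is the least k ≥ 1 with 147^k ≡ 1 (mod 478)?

119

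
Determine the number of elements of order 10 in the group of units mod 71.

φ(71) = 71 − 1 = 70 = 2 · 5 · 7.
Since (Z/71Z)^× is cyclic of order 70, the number of elements of order d is φ(d) when d | 70 and 0 otherwise.
10 = 2 · 5 divides 70, and φ(10) = 4.

4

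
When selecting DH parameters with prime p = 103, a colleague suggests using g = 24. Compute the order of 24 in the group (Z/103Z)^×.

34

By Lagrange's theorem, ord_103(24) divides φ(103) = 103 − 1 = 102 = 2 · 3 · 17.
Divisors of 102: 1, 2, 3, 6, 17, 34, 51, 102.
Test each divisor d:
24^1 ≡ 24
24^2 ≡ 61
24^3 ≡ 22
24^6 ≡ 72
24^17 ≡ 102
24^34 ≡ 1
So ord_103(24) = 34.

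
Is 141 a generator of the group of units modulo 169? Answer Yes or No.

Yes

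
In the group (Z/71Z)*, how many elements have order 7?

φ(71) = 71 − 1 = 70 = 2 · 5 · 7.
Since (Z/71Z)^× is cyclic of order 70, the number of elements of order d is φ(d) when d | 70 and 0 otherwise.
7 | 70, and φ(7) = 7 − 1 = 6.

6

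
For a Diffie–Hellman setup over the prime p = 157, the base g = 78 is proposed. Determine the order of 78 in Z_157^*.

ord(78) | φ(157) = 157 − 1 = 156 = 2^2 · 3 · 13.
Divisors of 156: 1, 2, 3, 4, 6, 12, 13, 26, 39, 52, 78, 156.
Evaluate successive powers at the divisors of 156:
78^1 ≡ 78 (mod 157)
78^2 ≡ 118 (mod 157)
78^3 ≡ 98 (mod 157)
78^4 ≡ 108 (mod 157)
78^6 ≡ 27 (mod 157)
78^12 ≡ 101 (mod 157)
78^13 ≡ 28 (mod 157)
78^26 ≡ 156 (mod 157)
78^39 ≡ 129 (mod 157)
78^52 ≡ 1 (mod 157) ✓
Hence ord(78) = 52.

52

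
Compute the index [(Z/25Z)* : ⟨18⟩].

The order of 18 must divide φ(25) = φ(5^2) = 5·(5−1) = 20 = 2^2 · 5.
Divisors of 20: 1, 2, 4, 5, 10, 20.
Compute 18^d (mod 25) for the divisors d until we hit 1:
18^1 ≡ 18 (mod 25)
18^2 ≡ 24 (mod 25)
18^4 ≡ 1 (mod 25) ✓
So ord_25(18) = 4, hence |⟨18⟩| = 4.
Index = |(Z/25Z)^×| / |⟨18⟩| = 20 / 4 = 5.

5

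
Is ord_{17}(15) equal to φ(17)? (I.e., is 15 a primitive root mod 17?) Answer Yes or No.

φ(17) = 17 − 1 = 16 = 2^4.
An element g generates (Z/17Z)^× iff g^(16/q) ≢ 1 (mod 17) for each prime q ∈ {2}.
15^8 ≡ 1 (mod 17)  [q = 2: ≡ 1 ✗]
Since 15^8 ≡ 1, the order of 15 divides 8 < 16, so 15 is not a primitive root.

No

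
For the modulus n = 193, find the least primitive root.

5

φ(193) = 193 − 1 = 192 = 2^6 · 3.
Test candidates g = 2, 3, … against the prime factors q ∈ {2, 3} of φ(193): g is a generator iff g^(192/q) ≢ 1 for every such q.
g = 2: 2^96 ≡ 1 — hits 1, so not a primitive root.
g = 3: 3^96 ≡ 1 — hits 1, so not a primitive root.
g = 4: 4^96 ≡ 1 — hits 1, so not a primitive root.
g = 5: 5^96 ≡ 192; 5^64 ≡ 84 — none is 1, so 5 is a primitive root.
Hence the least primitive root of 193 is 5.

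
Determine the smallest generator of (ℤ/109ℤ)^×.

φ(109) = 109 − 1 = 108 = 2^2 · 3^3.
Test candidates g = 2, 3, … against the prime factors q ∈ {2, 3} of φ(109): g is a generator iff g^(108/q) ≢ 1 for every such q.
g = 2: 2^54 ≡ 108; 2^36 ≡ 1 — hits 1, so not a primitive root.
g = 3: 3^54 ≡ 1 — hits 1, so not a primitive root.
g = 4: 4^54 ≡ 1 — hits 1, so not a primitive root.
g = 5: 5^54 ≡ 1 — hits 1, so not a primitive root.
g = 6: 6^54 ≡ 108; 6^36 ≡ 63 — none is 1, so 6 is a primitive root.
So 6 is the smallest generator of (Z/109Z)^×.

6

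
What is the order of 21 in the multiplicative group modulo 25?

5

ord(21) | φ(25) = φ(5^2) = 5·(5−1) = 20 = 2^2 · 5.
Divisors of 20: 1, 2, 4, 5, 10, 20.
Compute 21^d (mod 25) for the divisors d until we hit 1:
21^1 ≡ 21 (mod 25)
21^2 ≡ 16 (mod 25)
21^4 ≡ 6 (mod 25)
21^5 ≡ 1 (mod 25) ✓
Hence ord(21) = 5.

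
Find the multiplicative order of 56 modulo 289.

By Lagrange's theorem, ord_289(56) divides φ(289) = φ(17^2) = 17·(17−1) = 272 = 2^4 · 17.
Divisors of 272: 1, 2, 4, 8, 16, 17, 34, 68, 136, 272.
Check 56^d mod 289 for each divisor in increasing order:
56^1 ≡ 56 (mod 289)
56^2 ≡ 246 (mod 289)
56^4 ≡ 115 (mod 289)
56^8 ≡ 220 (mod 289)
56^16 ≡ 137 (mod 289)
56^17 ≡ 158 (mod 289)
56^34 ≡ 110 (mod 289)
56^68 ≡ 251 (mod 289)
56^136 ≡ 288 (mod 289)
56^272 ≡ 1 (mod 289) ✓
Hence ord(56) = 272.

272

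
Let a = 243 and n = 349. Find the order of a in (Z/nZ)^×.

Since 243 ∈ (Z/349Z)^×, its order divides φ(349) = 349 − 1 = 348 = 2^2 · 3 · 29.
Divisors of 348: 1, 2, 3, 4, 6, 12, 29, 58, 87, 116, 174, 348.
Test each divisor d:
243^1 ≡ 243 (mod 349)
243^2 ≡ 68 (mod 349)
243^3 ≡ 121 (mod 349)
243^4 ≡ 87 (mod 349)
243^6 ≡ 332 (mod 349)
243^12 ≡ 289 (mod 349)
243^29 ≡ 123 (mod 349)
243^58 ≡ 122 (mod 349)
243^87 ≡ 348 (mod 349)
243^116 ≡ 226 (mod 349)
243^174 ≡ 1 (mod 349) ✓
Therefore the multiplicative order of 243 modulo 349 is 174.

174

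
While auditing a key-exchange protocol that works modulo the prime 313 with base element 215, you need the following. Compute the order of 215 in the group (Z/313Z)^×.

ord(215) | φ(313) = 313 − 1 = 312 = 2^3 · 3 · 13.
Divisors of 312: 1, 2, 3, 4, 6, 8, 12, 13, 24, 26, 39, 52, 78, 104, 156, 312.
Compute 215^d (mod 313) for the divisors d until we hit 1:
215^1 ≡ 215 (mod 313)
215^2 ≡ 214 (mod 313)
215^3 ≡ 312 (mod 313)
215^4 ≡ 98 (mod 313)
215^6 ≡ 1 (mod 313) ✓
So ord_313(215) = 6.

6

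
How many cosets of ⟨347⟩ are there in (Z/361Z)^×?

Since 347 ∈ (Z/361Z)^×, its order divides φ(361) = φ(19^2) = 19·(19−1) = 342 = 2 · 3^2 · 19.
Divisors of 342: 1, 2, 3, 6, 9, 18, 19, 38, 57, 114, 171, 342.
Check 347^d mod 361 for each divisor in increasing order:
347^1 ≡ 347
347^2 ≡ 196
347^3 ≡ 144
347^6 ≡ 159
347^9 ≡ 153
347^18 ≡ 305
347^19 ≡ 62
347^38 ≡ 234
347^57 ≡ 68
347^114 ≡ 292
347^171 ≡ 1
So ord_361(347) = 171, hence |⟨347⟩| = 171.
The index is φ(361) / ord(347) = 342 / 171 = 2.

2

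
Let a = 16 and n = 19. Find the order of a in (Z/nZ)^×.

Since 16 ∈ (Z/19Z)^×, its order divides φ(19) = 19 − 1 = 18 = 2 · 3^2.
Divisors of 18: 1, 2, 3, 6, 9, 18.
Evaluate successive powers at the divisors of 18:
16^1 ≡ 16
16^2 ≡ 9
16^3 ≡ 11
16^6 ≡ 7
16^9 ≡ 1
So ord_19(16) = 9.

9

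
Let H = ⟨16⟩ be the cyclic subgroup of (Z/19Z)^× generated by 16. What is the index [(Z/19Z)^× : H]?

2

Since 16 ∈ (Z/19Z)^×, its order divides φ(19) = 19 − 1 = 18 = 2 · 3^2.
Divisors of 18: 1, 2, 3, 6, 9, 18.
Test each divisor d:
16^1 ≡ 16
16^2 ≡ 9
16^3 ≡ 11
16^6 ≡ 7
16^9 ≡ 1
The order of 16 is 9, so the subgroup it generates has 9 elements.
The index is φ(19) / ord(16) = 18 / 9 = 2.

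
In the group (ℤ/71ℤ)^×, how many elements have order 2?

1

φ(71) = 71 − 1 = 70 = 2 · 5 · 7.
In a cyclic group of order 70, there are φ(d) elements of order d for each divisor d of 70, and zero for non-divisors.
2 | 70, and φ(2) = 2 − 1 = 1.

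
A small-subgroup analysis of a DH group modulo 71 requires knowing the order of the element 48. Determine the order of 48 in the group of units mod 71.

The order of 48 must divide φ(71) = 71 − 1 = 70 = 2 · 5 · 7.
Divisors of 70: 1, 2, 5, 7, 10, 14, 35, 70.
Check 48^d mod 71 for each divisor in increasing order:
48^1 ≡ 48 (mod 71)
48^2 ≡ 32 (mod 71)
48^5 ≡ 20 (mod 71)
48^7 ≡ 1 (mod 71) ✓
Therefore the multiplicative order of 48 modulo 71 is 7.

7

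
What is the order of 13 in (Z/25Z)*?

20

ord(13) | φ(25) = φ(5^2) = 5·(5−1) = 20 = 2^2 · 5.
Divisors of 20: 1, 2, 4, 5, 10, 20.
Compute 13^d (mod 25) for the divisors d until we hit 1:
13^1 ≡ 13 (mod 25)
13^2 ≡ 19 (mod 25)
13^4 ≡ 11 (mod 25)
13^5 ≡ 18 (mod 25)
13^10 ≡ 24 (mod 25)
13^20 ≡ 1 (mod 25) ✓
So ord_25(13) = 20.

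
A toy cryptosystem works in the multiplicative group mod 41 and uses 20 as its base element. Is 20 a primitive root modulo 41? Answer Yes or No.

No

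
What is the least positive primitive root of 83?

2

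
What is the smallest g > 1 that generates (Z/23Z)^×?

φ(23) = 23 − 1 = 22 = 2 · 11.
g is a primitive root iff g^(22/q) ≢ 1 (mod 23) for each prime q ∈ {2, 11}.
g = 2: 2^11 ≡ 1 — hits 1, so not a primitive root.
g = 3: 3^11 ≡ 1 — hits 1, so not a primitive root.
g = 4: 4^11 ≡ 1 — hits 1, so not a primitive root.
g = 5: 5^11 ≡ 22; 5^2 ≡ 2 — none is 1, so 5 is a primitive root.
Hence the least primitive root of 23 is 5.

5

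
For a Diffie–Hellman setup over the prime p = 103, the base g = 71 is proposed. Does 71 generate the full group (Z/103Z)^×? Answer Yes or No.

Yes

φ(103) = 103 − 1 = 102 = 2 · 3 · 17.
71 is a primitive root mod 103 iff 71^(φ(103)/q) ≢ 1 for every prime q | φ(103), i.e. q ∈ {2, 3, 17}.
71^51 ≡ 102 (mod 103)  [q = 2: ≢ 1 ✓]
71^34 ≡ 56 (mod 103)  [q = 3: ≢ 1 ✓]
71^6 ≡ 93 (mod 103)  [q = 17: ≢ 1 ✓]
Every test exponent gives a nontrivial residue, hence 71 generates the full group.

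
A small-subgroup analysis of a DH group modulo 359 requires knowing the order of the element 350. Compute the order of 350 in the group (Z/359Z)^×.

358

By Lagrange's theorem, ord_359(350) divides φ(359) = 359 − 1 = 358 = 2 · 179.
Divisors of 358: 1, 2, 179, 358.
Check 350^d mod 359 for each divisor in increasing order:
350^1 ≡ 350
350^2 ≡ 81
350^179 ≡ 358
350^358 ≡ 1
Hence ord(350) = 358.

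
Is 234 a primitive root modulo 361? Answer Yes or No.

φ(361) = φ(19^2) = 19·(19−1) = 342 = 2 · 3^2 · 19.
It suffices to check that the order of 234 is not a proper divisor of 342: compute 234^(342/q) for q ∈ {2, 3, 19}.
234^171 ≡ 1 (mod 361)  [q = 2: ≡ 1 ✗]
234^114 ≡ 68 (mod 361)  [q = 3: ≢ 1 ✓]
234^18 ≡ 1 (mod 361)  [q = 19: ≡ 1 ✗]
The check at q = 2 fails, so 234 generates a proper subgroup.

No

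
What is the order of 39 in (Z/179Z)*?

89

The order of 39 must divide φ(179) = 179 − 1 = 178 = 2 · 89.
Divisors of 178: 1, 2, 89, 178.
Check 39^d mod 179 for each divisor in increasing order:
39^1 ≡ 39 (mod 179)
39^2 ≡ 89 (mod 179)
39^89 ≡ 1 (mod 179) ✓
The smallest such exponent is 89, so the order of 39 is 89.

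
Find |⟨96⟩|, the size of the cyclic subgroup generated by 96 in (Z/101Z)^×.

50

ord(96) | φ(101) = 101 − 1 = 100 = 2^2 · 5^2.
Divisors of 100: 1, 2, 4, 5, 10, 20, 25, 50, 100.
Compute 96^d (mod 101) for the divisors d until we hit 1:
96^1 ≡ 96
96^2 ≡ 25
96^4 ≡ 19
96^5 ≡ 6
96^10 ≡ 36
96^20 ≡ 84
96^25 ≡ 100
96^50 ≡ 1
The smallest such exponent is 50, so the order of 96 is 50.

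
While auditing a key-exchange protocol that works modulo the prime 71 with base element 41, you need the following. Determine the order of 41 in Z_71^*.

ord(41) | φ(71) = 71 − 1 = 70 = 2 · 5 · 7.
Divisors of 70: 1, 2, 5, 7, 10, 14, 35, 70.
Test each divisor d:
41^1 ≡ 41 (mod 71)
41^2 ≡ 48 (mod 71)
41^5 ≡ 34 (mod 71)
41^7 ≡ 70 (mod 71)
41^10 ≡ 20 (mod 71)
41^14 ≡ 1 (mod 71) ✓
Therefore the multiplicative order of 41 modulo 71 is 14.

14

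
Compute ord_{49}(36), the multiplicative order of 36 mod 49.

7

The order of 36 must divide φ(49) = φ(7^2) = 7·(7−1) = 42 = 2 · 3 · 7.
Divisors of 42: 1, 2, 3, 6, 7, 14, 21, 42.
Test each divisor d:
36^1 ≡ 36
36^2 ≡ 22
36^3 ≡ 8
36^6 ≡ 15
36^7 ≡ 1
So ord_49(36) = 7.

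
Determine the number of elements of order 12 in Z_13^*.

4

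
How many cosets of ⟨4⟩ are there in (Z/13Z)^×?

2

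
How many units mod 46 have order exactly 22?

10

φ(46) = φ(2)·φ(23) = 1·22 = 22 = 2 · 11.
Since (Z/46Z)^× is cyclic of order 22, the number of elements of order d is φ(d) when d | 22 and 0 otherwise.
22 = 2 · 11 divides 22, and φ(22) = 10.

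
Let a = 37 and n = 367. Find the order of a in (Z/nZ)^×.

183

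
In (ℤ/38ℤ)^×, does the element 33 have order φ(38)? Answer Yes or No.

Yes

φ(38) = φ(2)·φ(19) = 1·18 = 18 = 2 · 3^2.
It suffices to check that the order of 33 is not a proper divisor of 18: compute 33^(18/q) for q ∈ {2, 3}.
33^9 ≡ 37 (mod 38)  [q = 2: ≢ 1 ✓]
33^6 ≡ 7 (mod 38)  [q = 3: ≢ 1 ✓]
None equal 1, so ord_38(33) = 18: 33 is a primitive root.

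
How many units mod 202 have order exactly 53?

φ(202) = φ(2)·φ(101) = 1·100 = 100 = 2^2 · 5^2.
(Z/202Z)^× is cyclic (|G| = 100); a cyclic group of order m has exactly φ(d) elements of each order d | m, and none otherwise.
53 does not divide 100, so no element of (Z/202Z)^× has order 53.

0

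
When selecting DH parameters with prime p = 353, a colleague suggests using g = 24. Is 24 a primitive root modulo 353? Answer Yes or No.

Yes

φ(353) = 353 − 1 = 352 = 2^5 · 11.
Test 24^(352/q) mod 353 for each prime factor q of 352:
24^176 ≡ 352 (mod 353)  [q = 2: ≢ 1 ✓]
24^32 ≡ 187 (mod 353)  [q = 11: ≢ 1 ✓]
None equal 1, so ord_353(24) = 352: 24 is a primitive root.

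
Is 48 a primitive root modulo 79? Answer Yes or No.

Yes

φ(79) = 79 − 1 = 78 = 2 · 3 · 13.
An element g generates (Z/79Z)^× iff g^(78/q) ≢ 1 (mod 79) for each prime q ∈ {2, 3, 13}.
48^39 ≡ 78 (mod 79)  [q = 2: ≢ 1 ✓]
48^26 ≡ 55 (mod 79)  [q = 3: ≢ 1 ✓]
48^6 ≡ 64 (mod 79)  [q = 13: ≢ 1 ✓]
None equal 1, so ord_79(48) = 78: 48 is a primitive root.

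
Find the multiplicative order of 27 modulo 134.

By Lagrange's theorem, ord_134(27) divides φ(134) = φ(2)·φ(67) = 1·66 = 66 = 2 · 3 · 11.
Divisors of 66: 1, 2, 3, 6, 11, 22, 33, 66.
Check 27^d mod 134 for each divisor in increasing order:
27^1 ≡ 27
27^2 ≡ 59
27^3 ≡ 119
27^6 ≡ 91
27^11 ≡ 133
27^22 ≡ 1
Hence ord(27) = 22.

22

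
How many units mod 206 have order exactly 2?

1

φ(206) = φ(2)·φ(103) = 1·102 = 102 = 2 · 3 · 17.
Since (Z/206Z)^× is cyclic of order 102, the number of elements of order d is φ(d) when d | 102 and 0 otherwise.
2 | 102, and φ(2) = 2 − 1 = 1.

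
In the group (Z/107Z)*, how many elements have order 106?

52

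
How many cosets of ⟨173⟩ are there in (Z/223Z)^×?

1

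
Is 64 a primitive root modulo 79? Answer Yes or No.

No

φ(79) = 79 − 1 = 78 = 2 · 3 · 13.
64 is a primitive root mod 79 iff 64^(φ(79)/q) ≢ 1 for every prime q | φ(79), i.e. q ∈ {2, 3, 13}.
64^39 ≡ 1 (mod 79)  [q = 2: ≡ 1 ✗]
64^26 ≡ 1 (mod 79)  [q = 3: ≡ 1 ✗]
64^6 ≡ 10 (mod 79)  [q = 13: ≢ 1 ✓]
Since 64^39 ≡ 1, the order of 64 divides 39 < 78, so 64 is not a primitive root.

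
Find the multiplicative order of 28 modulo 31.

15

By Lagrange's theorem, ord_31(28) divides φ(31) = 31 − 1 = 30 = 2 · 3 · 5.
Divisors of 30: 1, 2, 3, 5, 6, 10, 15, 30.
Check 28^d mod 31 for each divisor in increasing order:
28^1 ≡ 28 (mod 31)
28^2 ≡ 9 (mod 31)
28^3 ≡ 4 (mod 31)
28^5 ≡ 5 (mod 31)
28^6 ≡ 16 (mod 31)
28^10 ≡ 25 (mod 31)
28^15 ≡ 1 (mod 31) ✓
Therefore the multiplicative order of 28 modulo 31 is 15.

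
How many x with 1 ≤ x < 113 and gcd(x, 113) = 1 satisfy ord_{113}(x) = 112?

48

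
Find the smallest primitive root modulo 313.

10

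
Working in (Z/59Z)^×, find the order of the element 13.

58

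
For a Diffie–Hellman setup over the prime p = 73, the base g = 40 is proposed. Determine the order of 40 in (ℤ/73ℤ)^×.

72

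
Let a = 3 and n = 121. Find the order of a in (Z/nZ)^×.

Since 3 ∈ (Z/121Z)^×, its order divides φ(121) = φ(11^2) = 11·(11−1) = 110 = 2 · 5 · 11.
Divisors of 110: 1, 2, 5, 10, 11, 22, 55, 110.
Check 3^d mod 121 for each divisor in increasing order:
3^1 ≡ 3
3^2 ≡ 9
3^5 ≡ 1
Hence ord(3) = 5.

5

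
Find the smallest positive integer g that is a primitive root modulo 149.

2

φ(149) = 149 − 1 = 148 = 2^2 · 37.
g is a primitive root iff g^(148/q) ≢ 1 (mod 149) for each prime q ∈ {2, 37}.
g = 2: 2^74 ≡ 148; 2^4 ≡ 16 — none is 1, so 2 is a primitive root.
The smallest primitive root modulo 149 is 2.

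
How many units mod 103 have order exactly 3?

φ(103) = 103 − 1 = 102 = 2 · 3 · 17.
(Z/103Z)^× is cyclic (|G| = 102); a cyclic group of order m has exactly φ(d) elements of each order d | m, and none otherwise.
3 | 102, and φ(3) = 3 − 1 = 2.

2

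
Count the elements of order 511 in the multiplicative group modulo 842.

0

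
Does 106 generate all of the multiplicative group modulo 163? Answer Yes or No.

Yes

φ(163) = 163 − 1 = 162 = 2 · 3^4.
It suffices to check that the order of 106 is not a proper divisor of 162: compute 106^(162/q) for q ∈ {2, 3}.
106^81 ≡ 162 (mod 163)  [q = 2: ≢ 1 ✓]
106^54 ≡ 104 (mod 163)  [q = 3: ≢ 1 ✓]
All checks pass, so 106 has order 162 and is a primitive root modulo 163.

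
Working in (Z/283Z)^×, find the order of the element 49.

By Lagrange's theorem, ord_283(49) divides φ(283) = 283 − 1 = 282 = 2 · 3 · 47.
Divisors of 282: 1, 2, 3, 6, 47, 94, 141, 282.
Compute 49^d (mod 283) for the divisors d until we hit 1:
49^1 ≡ 49 (mod 283)
49^2 ≡ 137 (mod 283)
49^3 ≡ 204 (mod 283)
49^6 ≡ 15 (mod 283)
49^47 ≡ 44 (mod 283)
49^94 ≡ 238 (mod 283)
49^141 ≡ 1 (mod 283) ✓
Hence ord(49) = 141.

141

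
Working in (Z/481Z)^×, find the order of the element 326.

18

By Lagrange's theorem, ord_481(326) divides φ(481) = φ(13·37) = (13−1)·(37−1) = 12·36 = 432 = 2^4 · 3^3.
Divisors of 432: 1, 2, 3, 4, 6, 8, 9, 12, 16, 18, 24, 27, 36, 48, 54, 72, 108, 144, 216, 432.
Evaluate successive powers at the divisors of 432:
326^1 ≡ 326 (mod 481)
326^2 ≡ 456 (mod 481)
326^3 ≡ 27 (mod 481)
326^4 ≡ 144 (mod 481)
326^6 ≡ 248 (mod 481)
326^8 ≡ 53 (mod 481)
326^9 ≡ 443 (mod 481)
326^12 ≡ 417 (mod 481)
326^16 ≡ 404 (mod 481)
326^18 ≡ 1 (mod 481) ✓
The smallest such exponent is 18, so the order of 326 is 18.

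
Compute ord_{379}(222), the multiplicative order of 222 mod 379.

By Lagrange's theorem, ord_379(222) divides φ(379) = 379 − 1 = 378 = 2 · 3^3 · 7.
Divisors of 378: 1, 2, 3, 6, 7, 9, 14, 18, 21, 27, 42, 54, 63, 126, 189, 378.
Evaluate successive powers at the divisors of 378:
222^1 ≡ 222
222^2 ≡ 14
222^3 ≡ 76
222^6 ≡ 91
222^7 ≡ 115
222^9 ≡ 94
222^14 ≡ 339
222^18 ≡ 119
222^21 ≡ 327
222^27 ≡ 195
222^42 ≡ 51
222^54 ≡ 125
222^63 ≡ 1
Hence ord(222) = 63.

63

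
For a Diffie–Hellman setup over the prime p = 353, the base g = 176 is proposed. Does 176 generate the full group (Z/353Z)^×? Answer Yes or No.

No

φ(353) = 353 − 1 = 352 = 2^5 · 11.
176 is a primitive root mod 353 iff 176^(φ(353)/q) ≢ 1 for every prime q | φ(353), i.e. q ∈ {2, 11}.
176^176 ≡ 1 (mod 353)  [q = 2: ≡ 1 ✗]
176^32 ≡ 140 (mod 353)  [q = 11: ≢ 1 ✓]
176^176 ≡ 1 shows ord(176) | 176, strictly less than φ(353); not a primitive root.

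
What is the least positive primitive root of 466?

3

φ(466) = φ(2)·φ(233) = 1·232 = 232 = 2^3 · 29.
g is a primitive root iff g^(232/q) ≢ 1 (mod 466) for each prime q ∈ {2, 29}.
g = 2: gcd(2, 466) = 2 > 1, not a unit — skip.
g = 3: 3^116 ≡ 465; 3^8 ≡ 37 — none is 1, so 3 is a primitive root.
The smallest primitive root modulo 466 is 3.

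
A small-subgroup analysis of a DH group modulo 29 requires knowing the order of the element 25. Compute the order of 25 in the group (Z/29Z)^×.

7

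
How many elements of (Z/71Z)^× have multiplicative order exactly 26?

0

φ(71) = 71 − 1 = 70 = 2 · 5 · 7.
Since (Z/71Z)^× is cyclic of order 70, the number of elements of order d is φ(d) when d | 70 and 0 otherwise.
Here 70 is not a multiple of 26, so there are no elements of order 26.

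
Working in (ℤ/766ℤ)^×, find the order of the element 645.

Since 645 ∈ (Z/766Z)^×, its order divides φ(766) = φ(2)·φ(383) = 1·382 = 382 = 2 · 191.
Divisors of 382: 1, 2, 191, 382.
Test each divisor d:
645^1 ≡ 645 (mod 766)
645^2 ≡ 87 (mod 766)
645^191 ≡ 765 (mod 766)
645^382 ≡ 1 (mod 766) ✓
Therefore the multiplicative order of 645 modulo 766 is 382.

382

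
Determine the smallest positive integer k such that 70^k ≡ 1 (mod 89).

88

Since 70 ∈ (Z/89Z)^×, its order divides φ(89) = 89 − 1 = 88 = 2^3 · 11.
Divisors of 88: 1, 2, 4, 8, 11, 22, 44, 88.
Compute 70^d (mod 89) for the divisors d until we hit 1:
70^1 ≡ 70 (mod 89)
70^2 ≡ 5 (mod 89)
70^4 ≡ 25 (mod 89)
70^8 ≡ 2 (mod 89)
70^11 ≡ 77 (mod 89)
70^22 ≡ 55 (mod 89)
70^44 ≡ 88 (mod 89)
70^88 ≡ 1 (mod 89) ✓
Hence ord(70) = 88.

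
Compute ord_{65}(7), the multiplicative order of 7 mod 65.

ord(7) | φ(65) = φ(5·13) = (5−1)·(13−1) = 4·12 = 48 = 2^4 · 3.
Divisors of 48: 1, 2, 3, 4, 6, 8, 12, 16, 24, 48.
Evaluate successive powers at the divisors of 48:
7^1 ≡ 7
7^2 ≡ 49
7^3 ≡ 18
7^4 ≡ 61
7^6 ≡ 64
7^8 ≡ 16
7^12 ≡ 1
Therefore the multiplicative order of 7 modulo 65 is 12.

12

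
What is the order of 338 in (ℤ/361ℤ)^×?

ord(338) | φ(361) = φ(19^2) = 19·(19−1) = 342 = 2 · 3^2 · 19.
Divisors of 342: 1, 2, 3, 6, 9, 18, 19, 38, 57, 114, 171, 342.
Compute 338^d (mod 361) for the divisors d until we hit 1:
338^1 ≡ 338
338^2 ≡ 168
338^3 ≡ 107
338^6 ≡ 258
338^9 ≡ 170
338^18 ≡ 20
338^19 ≡ 262
338^38 ≡ 54
338^57 ≡ 69
338^114 ≡ 68
338^171 ≡ 360
338^342 ≡ 1
So ord_361(338) = 342.

342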